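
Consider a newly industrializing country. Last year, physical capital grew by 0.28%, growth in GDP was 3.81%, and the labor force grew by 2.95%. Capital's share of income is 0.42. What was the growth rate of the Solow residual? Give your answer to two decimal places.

1.98%

Labor's share = 1 − 0.42 = 0.58.
Physical capital: 0.42 × 0.28 = 0.1176 pp.
The labor force: 0.58 × 2.95 = 1.711 pp.
TFP growth = 3.81 − 1.8286 = 1.9814%.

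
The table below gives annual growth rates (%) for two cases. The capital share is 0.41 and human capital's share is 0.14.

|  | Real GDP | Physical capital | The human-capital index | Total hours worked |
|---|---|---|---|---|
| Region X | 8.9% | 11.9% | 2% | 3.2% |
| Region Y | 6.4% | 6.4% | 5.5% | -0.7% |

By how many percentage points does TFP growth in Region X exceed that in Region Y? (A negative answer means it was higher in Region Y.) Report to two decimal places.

Labor's share = 1 − 0.41 − 0.14 = 0.45.
Region X: TFP = 8.9 − 4.879 − 0.28 − 1.44 = 2.301%.
Region Y: TFP = 6.4 − 2.624 − 0.77 + 0.315 = 3.321%.
Difference = 2.301 − (3.321) = -1.02 pp.

-1.02 percentage points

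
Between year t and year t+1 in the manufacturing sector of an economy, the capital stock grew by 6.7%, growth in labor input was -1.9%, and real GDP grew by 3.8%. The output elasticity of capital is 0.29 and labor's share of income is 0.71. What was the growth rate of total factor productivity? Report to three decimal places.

3.206%

Labor's share = 1 − 0.29 = 0.71.
The capital stock: 0.29 × 6.7 = 1.943 pp.
Labor input: 0.71 × (-1.9) = -1.349 pp.
TFP growth = 3.8 − 0.594 = 3.206%.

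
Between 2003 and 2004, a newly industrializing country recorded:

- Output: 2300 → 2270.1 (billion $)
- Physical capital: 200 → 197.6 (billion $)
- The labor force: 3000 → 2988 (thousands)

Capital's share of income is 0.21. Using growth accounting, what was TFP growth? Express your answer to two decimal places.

Output growth = (2270.1 − 2300) / 2300 = -1.3%.
Physical capital growth = (197.6 − 200) / 200 = -1.2%.
The labor force growth = (2988 − 3000) / 3000 = -0.4%.
Labor's share = 1 − 0.21 = 0.79.
Physical capital: 0.21 × (-1.2) = -0.252 pp.
The labor force: 0.79 × (-0.4) = -0.316 pp.
TFP growth = -1.3 + 0.568 = -0.732%.

-0.73%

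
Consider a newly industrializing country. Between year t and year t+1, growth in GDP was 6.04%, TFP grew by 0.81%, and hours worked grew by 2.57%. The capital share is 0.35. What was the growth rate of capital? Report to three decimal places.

10.170%

Labor's share = 1 − 0.35 = 0.65.
gY = gA + 0.65×2.57 + 0.35×g.
0.35×g = 6.04 − 0.81 − 1.6705 = 3.5595.
g = 3.5595 / 0.35 = 10.17%.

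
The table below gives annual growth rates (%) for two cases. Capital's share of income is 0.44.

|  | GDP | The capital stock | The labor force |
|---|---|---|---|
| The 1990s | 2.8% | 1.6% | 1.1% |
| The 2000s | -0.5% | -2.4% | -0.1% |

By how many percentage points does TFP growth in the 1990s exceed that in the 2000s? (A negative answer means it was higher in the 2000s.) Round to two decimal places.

0.87 percentage points

Labor's share = 1 − 0.44 = 0.56.
The 1990s: TFP = 2.8 − 0.704 − 0.616 = 1.48%.
The 2000s: TFP = -0.5 + 1.056 + 0.056 = 0.612%.
Difference = 1.48 − (0.612) = 0.868 pp.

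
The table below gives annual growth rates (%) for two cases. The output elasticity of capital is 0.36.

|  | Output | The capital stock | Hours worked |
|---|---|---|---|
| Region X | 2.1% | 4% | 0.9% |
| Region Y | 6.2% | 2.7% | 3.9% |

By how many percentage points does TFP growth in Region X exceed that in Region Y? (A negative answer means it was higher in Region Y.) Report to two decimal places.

Labor's share = 1 − 0.36 = 0.64.
Region X: TFP = 2.1 − 1.44 − 0.576 = 0.084%.
Region Y: TFP = 6.2 − 0.972 − 2.496 = 2.732%.
Difference = 0.084 − (2.732) = -2.648 pp.

-2.65 percentage points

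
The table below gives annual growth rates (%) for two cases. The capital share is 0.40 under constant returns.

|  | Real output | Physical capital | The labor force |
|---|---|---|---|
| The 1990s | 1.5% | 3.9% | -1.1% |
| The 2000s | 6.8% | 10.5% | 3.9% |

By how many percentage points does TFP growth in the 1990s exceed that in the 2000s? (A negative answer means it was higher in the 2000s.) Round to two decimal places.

Labor's share = 1 − 0.4 = 0.6.
The 1990s: TFP = 1.5 − 1.56 + 0.66 = 0.6%.
The 2000s: TFP = 6.8 − 4.2 − 2.34 = 0.26%.
Difference = 0.6 − (0.26) = 0.34 pp.

0.34 percentage points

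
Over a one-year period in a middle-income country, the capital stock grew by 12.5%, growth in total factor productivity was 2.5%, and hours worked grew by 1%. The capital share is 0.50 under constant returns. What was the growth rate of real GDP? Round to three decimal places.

Real GDP grew 9.250%.

Labor's share = 1 − 0.5 = 0.5.
The capital stock: 0.5 × 12.5 = 6.25 pp.
Hours worked: 0.5 × 1 = 0.5 pp.
Output growth = 2.5 + 6.75 = 9.25%.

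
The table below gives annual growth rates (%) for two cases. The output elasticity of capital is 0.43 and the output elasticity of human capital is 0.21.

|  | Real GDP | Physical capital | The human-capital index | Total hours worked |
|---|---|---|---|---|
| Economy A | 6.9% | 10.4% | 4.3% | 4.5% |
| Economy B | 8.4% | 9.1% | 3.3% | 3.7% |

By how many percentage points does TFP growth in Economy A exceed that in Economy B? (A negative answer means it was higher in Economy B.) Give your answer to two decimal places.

Labor's share = 1 − 0.43 − 0.21 = 0.36.
Economy A: TFP = 6.9 − 4.472 − 0.903 − 1.62 = -0.095%.
Economy B: TFP = 8.4 − 3.913 − 0.693 − 1.332 = 2.462%.
Difference = -0.095 − (2.462) = -2.557 pp.

-2.56 percentage points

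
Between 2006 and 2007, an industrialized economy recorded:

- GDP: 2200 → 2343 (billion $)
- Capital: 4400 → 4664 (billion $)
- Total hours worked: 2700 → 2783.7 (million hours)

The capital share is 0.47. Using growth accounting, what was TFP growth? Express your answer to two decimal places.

GDP growth = (2343 − 2200) / 2200 = 6.5%.
Capital growth = (4664 − 4400) / 4400 = 6%.
Total hours worked growth = (2783.7 − 2700) / 2700 = 3.1%.
Labor's share = 1 − 0.47 = 0.53.
Capital: 0.47 × 6 = 2.82 pp.
Total hours worked: 0.53 × 3.1 = 1.643 pp.
TFP growth = 6.5 − 4.463 = 2.037%.

TFP growth was 2.04%.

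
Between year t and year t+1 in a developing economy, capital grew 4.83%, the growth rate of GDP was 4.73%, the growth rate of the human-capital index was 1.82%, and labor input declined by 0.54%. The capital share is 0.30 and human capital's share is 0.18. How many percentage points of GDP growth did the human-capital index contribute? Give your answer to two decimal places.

Contribution = share × growth = 0.18 × 1.82 = 0.3276 pp.

0.33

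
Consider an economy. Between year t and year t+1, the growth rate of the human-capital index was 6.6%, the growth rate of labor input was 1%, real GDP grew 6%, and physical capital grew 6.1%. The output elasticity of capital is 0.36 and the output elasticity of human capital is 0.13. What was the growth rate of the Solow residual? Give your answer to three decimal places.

The Solow residual growth was 2.436%.

Labor's share = 1 − 0.36 − 0.13 = 0.51.
Physical capital: 0.36 × 6.1 = 2.196 pp.
The human-capital index: 0.13 × 6.6 = 0.858 pp.
Labor input: 0.51 × 1 = 0.51 pp.
TFP growth = 6 − 3.564 = 2.436%.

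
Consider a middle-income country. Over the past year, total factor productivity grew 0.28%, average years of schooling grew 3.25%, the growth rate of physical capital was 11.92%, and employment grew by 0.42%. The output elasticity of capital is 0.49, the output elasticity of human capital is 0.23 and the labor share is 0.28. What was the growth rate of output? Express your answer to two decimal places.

Labor's share = 1 − 0.49 − 0.23 = 0.28.
Physical capital: 0.49 × 11.92 = 5.8408 pp.
Average years of schooling: 0.23 × 3.25 = 0.7475 pp.
Employment: 0.28 × 0.42 = 0.1176 pp.
Output growth = 0.28 + 6.7059 = 6.9859%.

Output grew 6.99%.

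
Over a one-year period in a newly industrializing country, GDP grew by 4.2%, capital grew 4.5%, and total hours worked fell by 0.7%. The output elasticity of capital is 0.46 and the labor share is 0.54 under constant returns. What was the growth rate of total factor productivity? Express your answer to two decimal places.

Total factor productivity grew 2.51%.

Labor's share = 1 − 0.46 = 0.54.
Capital: 0.46 × 4.5 = 2.07 pp.
Total hours worked: 0.54 × (-0.7) = -0.378 pp.
TFP growth = 4.2 − 1.692 = 2.508%.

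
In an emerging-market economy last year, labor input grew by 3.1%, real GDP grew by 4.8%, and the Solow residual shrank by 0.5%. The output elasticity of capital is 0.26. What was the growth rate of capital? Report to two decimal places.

Labor's share = 1 − 0.26 = 0.74.
gY = gA + 0.74×3.1 + 0.26×g.
0.26×g = 4.8 + 0.5 − 2.294 = 3.006.
g = 3.006 / 0.26 = 11.5615%.

Capital grew 11.56%.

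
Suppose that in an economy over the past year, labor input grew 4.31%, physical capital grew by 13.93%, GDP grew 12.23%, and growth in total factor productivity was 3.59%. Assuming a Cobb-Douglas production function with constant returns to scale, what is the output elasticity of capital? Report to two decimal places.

0.45

gY = gA + α·gK + (1−α)·gL, so gY − gA − gL = α(gK − gL).
12.23 − 3.59 − 4.31 = α × (13.93 − 4.31).
4.33 = 9.62 α, so α = 0.4501.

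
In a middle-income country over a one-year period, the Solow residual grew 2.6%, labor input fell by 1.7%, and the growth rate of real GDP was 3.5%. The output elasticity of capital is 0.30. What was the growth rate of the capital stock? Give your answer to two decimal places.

The capital stock grew 6.97%.

Labor's share = 1 − 0.3 = 0.7.
gY = gA + 0.7×(-1.7) + 0.3×g.
0.3×g = 3.5 − 2.6 + 1.19 = 2.09.
g = 2.09 / 0.3 = 6.9667%.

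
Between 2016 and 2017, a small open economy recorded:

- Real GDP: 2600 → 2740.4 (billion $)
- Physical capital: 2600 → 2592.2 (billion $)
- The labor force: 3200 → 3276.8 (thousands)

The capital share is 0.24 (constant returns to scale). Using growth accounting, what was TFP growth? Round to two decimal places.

Real GDP growth = (2740.4 − 2600) / 2600 = 5.4%.
Physical capital growth = (2592.2 − 2600) / 2600 = -0.3%.
The labor force growth = (3276.8 − 3200) / 3200 = 2.4%.
Labor's share = 1 − 0.24 = 0.76.
Physical capital: 0.24 × (-0.3) = -0.072 pp.
The labor force: 0.76 × 2.4 = 1.824 pp.
TFP growth = 5.4 − 1.752 = 3.648%.

TFP grew 3.65%.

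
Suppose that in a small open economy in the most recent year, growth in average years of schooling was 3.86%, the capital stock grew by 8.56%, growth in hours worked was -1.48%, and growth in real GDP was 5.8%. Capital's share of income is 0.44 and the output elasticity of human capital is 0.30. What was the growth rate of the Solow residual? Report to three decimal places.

Labor's share = 1 − 0.44 − 0.3 = 0.26.
The capital stock: 0.44 × 8.56 = 3.7664 pp.
Average years of schooling: 0.3 × 3.86 = 1.158 pp.
Hours worked: 0.26 × (-1.48) = -0.3848 pp.
TFP growth = 5.8 − 4.5396 = 1.2604%.

1.260%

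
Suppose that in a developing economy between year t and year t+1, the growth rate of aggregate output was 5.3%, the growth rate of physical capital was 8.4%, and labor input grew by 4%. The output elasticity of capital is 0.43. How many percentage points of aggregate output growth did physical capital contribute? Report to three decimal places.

Contribution = share × growth = 0.43 × 8.4 = 3.612 pp.

3.612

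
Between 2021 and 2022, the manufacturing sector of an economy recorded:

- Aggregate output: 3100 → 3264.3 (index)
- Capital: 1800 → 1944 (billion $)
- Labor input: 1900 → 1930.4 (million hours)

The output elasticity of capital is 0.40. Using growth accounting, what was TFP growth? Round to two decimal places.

Aggregate output growth = (3264.3 − 3100) / 3100 = 5.3%.
Capital growth = (1944 − 1800) / 1800 = 8%.
Labor input growth = (1930.4 − 1900) / 1900 = 1.6%.
Labor's share = 1 − 0.4 = 0.6.
Capital: 0.4 × 8 = 3.2 pp.
Labor input: 0.6 × 1.6 = 0.96 pp.
TFP growth = 5.3 − 4.16 = 1.14%.

1.14%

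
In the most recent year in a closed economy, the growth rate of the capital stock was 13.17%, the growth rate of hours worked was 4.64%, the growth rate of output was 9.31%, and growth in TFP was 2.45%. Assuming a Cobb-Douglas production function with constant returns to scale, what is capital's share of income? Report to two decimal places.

0.26

gY = gA + α·gK + (1−α)·gL, so gY − gA − gL = α(gK − gL).
9.31 − 2.45 − 4.64 = α × (13.17 − 4.64).
2.22 = 8.53 α, so α = 0.2603.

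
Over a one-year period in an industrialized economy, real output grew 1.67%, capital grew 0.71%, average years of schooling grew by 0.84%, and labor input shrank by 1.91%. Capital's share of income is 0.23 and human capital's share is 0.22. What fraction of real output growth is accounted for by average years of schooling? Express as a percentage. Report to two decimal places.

11.07%

Average years of schooling contributed 0.22 × 0.84 = 0.1848 pp.
Share of growth = 0.1848 / 1.67 × 100 = 11.0659%.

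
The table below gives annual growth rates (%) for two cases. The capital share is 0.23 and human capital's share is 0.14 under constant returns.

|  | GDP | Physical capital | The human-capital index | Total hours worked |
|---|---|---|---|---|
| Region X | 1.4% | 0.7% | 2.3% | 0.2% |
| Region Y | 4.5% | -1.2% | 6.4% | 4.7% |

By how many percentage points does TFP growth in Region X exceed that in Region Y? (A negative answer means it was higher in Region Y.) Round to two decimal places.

Labor's share = 1 − 0.23 − 0.14 = 0.63.
Region X: TFP = 1.4 − 0.161 − 0.322 − 0.126 = 0.791%.
Region Y: TFP = 4.5 + 0.276 − 0.896 − 2.961 = 0.919%.
Difference = 0.791 − (0.919) = -0.128 pp.

-0.13 percentage points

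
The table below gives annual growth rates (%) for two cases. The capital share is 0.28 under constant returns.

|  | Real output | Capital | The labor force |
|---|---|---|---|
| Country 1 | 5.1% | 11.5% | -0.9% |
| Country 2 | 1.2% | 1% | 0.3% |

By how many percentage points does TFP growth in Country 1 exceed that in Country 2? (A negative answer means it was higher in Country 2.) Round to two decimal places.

Labor's share = 1 − 0.28 = 0.72.
Country 1: TFP = 5.1 − 3.22 + 0.648 = 2.528%.
Country 2: TFP = 1.2 − 0.28 − 0.216 = 0.704%.
Difference = 2.528 − (0.704) = 1.824 pp.

1.82 percentage points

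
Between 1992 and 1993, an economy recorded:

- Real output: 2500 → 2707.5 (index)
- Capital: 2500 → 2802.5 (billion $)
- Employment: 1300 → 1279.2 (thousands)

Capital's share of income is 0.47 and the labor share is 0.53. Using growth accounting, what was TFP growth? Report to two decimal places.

3.46%

Real output growth = (2707.5 − 2500) / 2500 = 8.3%.
Capital growth = (2802.5 − 2500) / 2500 = 12.1%.
Employment growth = (1279.2 − 1300) / 1300 = -1.6%.
Labor's share = 1 − 0.47 = 0.53.
Capital: 0.47 × 12.1 = 5.687 pp.
Employment: 0.53 × (-1.6) = -0.848 pp.
TFP growth = 8.3 − 4.839 = 3.461%.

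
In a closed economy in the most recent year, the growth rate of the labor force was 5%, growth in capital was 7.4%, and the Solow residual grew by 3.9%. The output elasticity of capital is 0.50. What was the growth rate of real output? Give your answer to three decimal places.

Real output growth was 10.100%.

Labor's share = 1 − 0.5 = 0.5.
Capital: 0.5 × 7.4 = 3.7 pp.
The labor force: 0.5 × 5 = 2.5 pp.
Output growth = 3.9 + 6.2 = 10.1%.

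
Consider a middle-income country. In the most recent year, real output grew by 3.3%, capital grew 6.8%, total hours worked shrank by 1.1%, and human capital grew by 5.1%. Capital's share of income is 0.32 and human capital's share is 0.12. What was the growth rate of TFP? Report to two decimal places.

Labor's share = 1 − 0.32 − 0.12 = 0.56.
Capital: 0.32 × 6.8 = 2.176 pp.
Human capital: 0.12 × 5.1 = 0.612 pp.
Total hours worked: 0.56 × (-1.1) = -0.616 pp.
TFP growth = 3.3 − 2.172 = 1.128%.

1.13%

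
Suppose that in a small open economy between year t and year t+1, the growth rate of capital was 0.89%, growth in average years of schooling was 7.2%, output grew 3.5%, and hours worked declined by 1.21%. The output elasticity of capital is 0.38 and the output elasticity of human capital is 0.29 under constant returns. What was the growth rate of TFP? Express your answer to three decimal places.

TFP growth was 1.473%.

Labor's share = 1 − 0.38 − 0.29 = 0.33.
Capital: 0.38 × 0.89 = 0.3382 pp.
Average years of schooling: 0.29 × 7.2 = 2.088 pp.
Hours worked: 0.33 × (-1.21) = -0.3993 pp.
TFP growth = 3.5 − 2.0269 = 1.4731%.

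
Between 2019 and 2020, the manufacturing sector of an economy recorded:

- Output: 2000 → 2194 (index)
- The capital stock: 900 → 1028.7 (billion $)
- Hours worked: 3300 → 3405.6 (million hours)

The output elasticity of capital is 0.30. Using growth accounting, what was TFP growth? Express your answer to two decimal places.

Output growth = (2194 − 2000) / 2000 = 9.7%.
The capital stock growth = (1028.7 − 900) / 900 = 14.3%.
Hours worked growth = (3405.6 − 3300) / 3300 = 3.2%.
Labor's share = 1 − 0.3 = 0.7.
The capital stock: 0.3 × 14.3 = 4.29 pp.
Hours worked: 0.7 × 3.2 = 2.24 pp.
TFP growth = 9.7 − 6.53 = 3.17%.

3.17%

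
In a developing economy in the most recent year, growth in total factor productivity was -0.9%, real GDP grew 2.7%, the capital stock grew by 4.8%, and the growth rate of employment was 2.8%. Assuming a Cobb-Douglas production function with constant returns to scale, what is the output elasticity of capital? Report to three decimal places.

gY = gA + α·gK + (1−α)·gL, so gY − gA − gL = α(gK − gL).
2.7 + 0.9 − 2.8 = α × (4.8 − 2.8).
0.8 = 2 α, so α = 0.4.

The output elasticity of capital is 0.400.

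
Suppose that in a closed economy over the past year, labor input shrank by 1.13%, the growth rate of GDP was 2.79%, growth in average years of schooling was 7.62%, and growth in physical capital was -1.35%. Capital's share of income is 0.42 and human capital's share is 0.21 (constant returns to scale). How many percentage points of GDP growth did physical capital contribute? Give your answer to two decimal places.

Contribution = share × growth = 0.42 × (-1.35) = -0.567 pp.

-0.57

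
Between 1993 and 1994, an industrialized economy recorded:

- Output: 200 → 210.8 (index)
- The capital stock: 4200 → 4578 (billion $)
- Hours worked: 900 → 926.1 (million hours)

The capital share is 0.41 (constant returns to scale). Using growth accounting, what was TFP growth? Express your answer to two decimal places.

TFP growth was 0.00%.

Output growth = (210.8 − 200) / 200 = 5.4%.
The capital stock growth = (4578 − 4200) / 4200 = 9%.
Hours worked growth = (926.1 − 900) / 900 = 2.9%.
Labor's share = 1 − 0.41 = 0.59.
The capital stock: 0.41 × 9 = 3.69 pp.
Hours worked: 0.59 × 2.9 = 1.711 pp.
TFP growth = 5.4 − 5.401 = -0.001%.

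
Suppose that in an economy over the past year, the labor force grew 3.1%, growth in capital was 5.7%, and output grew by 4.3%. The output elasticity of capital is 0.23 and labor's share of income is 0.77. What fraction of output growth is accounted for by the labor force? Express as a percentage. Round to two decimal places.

Labor's share = 1 − 0.23 = 0.77.
The labor force contributed 0.77 × 3.1 = 2.387 pp.
Share of growth = 2.387 / 4.3 × 100 = 55.5116%.

The labor force accounted for 55.51% of growth.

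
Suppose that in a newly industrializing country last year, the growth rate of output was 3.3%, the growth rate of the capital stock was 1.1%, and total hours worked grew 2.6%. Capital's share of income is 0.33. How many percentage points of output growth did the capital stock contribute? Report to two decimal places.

0.36 percentage points

Contribution = share × growth = 0.33 × 1.1 = 0.363 pp.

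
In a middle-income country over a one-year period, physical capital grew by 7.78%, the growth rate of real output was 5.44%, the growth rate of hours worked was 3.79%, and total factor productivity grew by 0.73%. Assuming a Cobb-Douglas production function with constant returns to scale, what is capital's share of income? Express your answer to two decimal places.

gY = gA + α·gK + (1−α)·gL, so gY − gA − gL = α(gK − gL).
5.44 − 0.73 − 3.79 = α × (7.78 − 3.79).
0.92 = 3.99 α, so α = 0.2306.

0.23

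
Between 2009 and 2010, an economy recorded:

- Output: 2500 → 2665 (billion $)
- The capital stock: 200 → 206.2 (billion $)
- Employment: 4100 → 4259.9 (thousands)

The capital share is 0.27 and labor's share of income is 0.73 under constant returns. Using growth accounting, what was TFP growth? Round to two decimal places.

Output growth = (2665 − 2500) / 2500 = 6.6%.
The capital stock growth = (206.2 − 200) / 200 = 3.1%.
Employment growth = (4259.9 − 4100) / 4100 = 3.9%.
Labor's share = 1 − 0.27 = 0.73.
The capital stock: 0.27 × 3.1 = 0.837 pp.
Employment: 0.73 × 3.9 = 2.847 pp.
TFP growth = 6.6 − 3.684 = 2.916%.

TFP grew 2.92%.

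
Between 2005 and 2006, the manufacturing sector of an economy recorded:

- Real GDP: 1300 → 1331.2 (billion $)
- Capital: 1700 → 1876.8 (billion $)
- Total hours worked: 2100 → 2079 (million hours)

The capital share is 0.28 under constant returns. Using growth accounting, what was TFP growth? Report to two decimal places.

Real GDP growth = (1331.2 − 1300) / 1300 = 2.4%.
Capital growth = (1876.8 − 1700) / 1700 = 10.4%.
Total hours worked growth = (2079 − 2100) / 2100 = -1%.
Labor's share = 1 − 0.28 = 0.72.
Capital: 0.28 × 10.4 = 2.912 pp.
Total hours worked: 0.72 × (-1) = -0.72 pp.
TFP growth = 2.4 − 2.192 = 0.208%.

0.21%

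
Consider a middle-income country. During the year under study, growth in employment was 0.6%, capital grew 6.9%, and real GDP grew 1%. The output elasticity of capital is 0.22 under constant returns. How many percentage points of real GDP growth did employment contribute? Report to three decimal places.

Labor's share = 1 − 0.22 = 0.78.
Contribution = share × growth = 0.78 × 0.6 = 0.468 pp.

0.468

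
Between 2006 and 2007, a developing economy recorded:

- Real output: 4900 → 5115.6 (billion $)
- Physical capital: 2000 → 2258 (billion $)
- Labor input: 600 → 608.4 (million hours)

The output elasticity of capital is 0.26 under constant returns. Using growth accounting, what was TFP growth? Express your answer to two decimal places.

Real output growth = (5115.6 − 4900) / 4900 = 4.4%.
Physical capital growth = (2258 − 2000) / 2000 = 12.9%.
Labor input growth = (608.4 − 600) / 600 = 1.4%.
Labor's share = 1 − 0.26 = 0.74.
Physical capital: 0.26 × 12.9 = 3.354 pp.
Labor input: 0.74 × 1.4 = 1.036 pp.
TFP growth = 4.4 − 4.39 = 0.01%.

0.01%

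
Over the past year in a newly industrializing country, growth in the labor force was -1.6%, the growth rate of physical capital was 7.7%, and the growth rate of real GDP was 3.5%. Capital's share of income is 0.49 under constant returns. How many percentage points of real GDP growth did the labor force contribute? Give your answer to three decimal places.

Labor's share = 1 − 0.49 = 0.51.
Contribution = share × growth = 0.51 × (-1.6) = -0.816 pp.

-0.816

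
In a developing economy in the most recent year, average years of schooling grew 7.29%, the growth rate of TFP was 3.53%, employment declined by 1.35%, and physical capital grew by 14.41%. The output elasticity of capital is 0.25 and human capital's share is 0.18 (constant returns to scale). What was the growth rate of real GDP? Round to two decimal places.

Labor's share = 1 − 0.25 − 0.18 = 0.57.
Physical capital: 0.25 × 14.41 = 3.6025 pp.
Average years of schooling: 0.18 × 7.29 = 1.3122 pp.
Employment: 0.57 × (-1.35) = -0.7695 pp.
Output growth = 3.53 + 4.1452 = 7.6752%.

7.68%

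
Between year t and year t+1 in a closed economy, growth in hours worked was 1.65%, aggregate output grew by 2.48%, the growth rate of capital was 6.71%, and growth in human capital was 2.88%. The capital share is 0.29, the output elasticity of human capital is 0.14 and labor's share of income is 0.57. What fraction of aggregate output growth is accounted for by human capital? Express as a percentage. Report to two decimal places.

Human capital contributed 0.14 × 2.88 = 0.4032 pp.
Share of growth = 0.4032 / 2.48 × 100 = 16.2581%.

16.26%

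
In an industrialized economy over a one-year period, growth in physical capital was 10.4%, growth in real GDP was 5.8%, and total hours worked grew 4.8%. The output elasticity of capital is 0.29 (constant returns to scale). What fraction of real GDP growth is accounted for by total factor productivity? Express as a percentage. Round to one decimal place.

-10.8%

Labor's share = 1 − 0.29 = 0.71.
Physical capital: 0.29 × 10.4 = 3.016 pp.
Total hours worked: 0.71 × 4.8 = 3.408 pp.
TFP growth = 5.8 − 6.424 = -0.624%.
TFP share of growth = -0.624 / 5.8 × 100 = -10.759%.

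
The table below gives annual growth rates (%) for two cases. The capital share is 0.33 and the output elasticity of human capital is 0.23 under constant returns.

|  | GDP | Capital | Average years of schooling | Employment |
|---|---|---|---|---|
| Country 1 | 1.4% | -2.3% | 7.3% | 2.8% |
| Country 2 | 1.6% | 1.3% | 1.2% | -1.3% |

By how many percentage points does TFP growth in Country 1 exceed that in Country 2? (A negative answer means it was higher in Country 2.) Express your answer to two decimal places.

-2.22 percentage points

Labor's share = 1 − 0.33 − 0.23 = 0.44.
Country 1: TFP = 1.4 + 0.759 − 1.679 − 1.232 = -0.752%.
Country 2: TFP = 1.6 − 0.429 − 0.276 + 0.572 = 1.467%.
Difference = -0.752 − (1.467) = -2.219 pp.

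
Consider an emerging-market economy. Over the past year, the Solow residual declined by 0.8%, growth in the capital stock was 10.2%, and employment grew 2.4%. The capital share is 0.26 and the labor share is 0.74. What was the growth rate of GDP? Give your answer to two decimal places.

3.63%

Labor's share = 1 − 0.26 = 0.74.
The capital stock: 0.26 × 10.2 = 2.652 pp.
Employment: 0.74 × 2.4 = 1.776 pp.
Output growth = -0.8 + 4.428 = 3.628%.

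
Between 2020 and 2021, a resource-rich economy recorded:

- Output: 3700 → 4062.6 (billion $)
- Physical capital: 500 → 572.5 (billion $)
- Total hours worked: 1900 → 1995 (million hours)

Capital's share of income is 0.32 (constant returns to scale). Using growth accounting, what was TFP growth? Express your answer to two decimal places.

Output growth = (4062.6 − 3700) / 3700 = 9.8%.
Physical capital growth = (572.5 − 500) / 500 = 14.5%.
Total hours worked growth = (1995 − 1900) / 1900 = 5%.
Labor's share = 1 − 0.32 = 0.68.
Physical capital: 0.32 × 14.5 = 4.64 pp.
Total hours worked: 0.68 × 5 = 3.4 pp.
TFP growth = 9.8 − 8.04 = 1.76%.

1.76%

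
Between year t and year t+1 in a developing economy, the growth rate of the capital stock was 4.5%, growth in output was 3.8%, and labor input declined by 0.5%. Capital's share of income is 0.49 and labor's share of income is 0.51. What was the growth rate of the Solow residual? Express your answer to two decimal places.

Labor's share = 1 − 0.49 = 0.51.
The capital stock: 0.49 × 4.5 = 2.205 pp.
Labor input: 0.51 × (-0.5) = -0.255 pp.
TFP growth = 3.8 − 1.95 = 1.85%.

1.85%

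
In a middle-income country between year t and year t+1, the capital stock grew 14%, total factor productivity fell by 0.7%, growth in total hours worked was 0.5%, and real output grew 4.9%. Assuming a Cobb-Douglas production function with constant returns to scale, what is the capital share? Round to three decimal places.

gY = gA + α·gK + (1−α)·gL, so gY − gA − gL = α(gK − gL).
4.9 + 0.7 − 0.5 = α × (14 − 0.5).
5.1 = 13.5 α, so α = 0.37778.

0.378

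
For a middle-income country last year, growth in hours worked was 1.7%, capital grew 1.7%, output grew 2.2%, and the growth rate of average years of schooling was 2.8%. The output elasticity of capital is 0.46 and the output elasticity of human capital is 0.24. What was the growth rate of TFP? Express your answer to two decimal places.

TFP growth was 0.24%.

Labor's share = 1 − 0.46 − 0.24 = 0.3.
Capital: 0.46 × 1.7 = 0.782 pp.
Average years of schooling: 0.24 × 2.8 = 0.672 pp.
Hours worked: 0.3 × 1.7 = 0.51 pp.
TFP growth = 2.2 − 1.964 = 0.236%.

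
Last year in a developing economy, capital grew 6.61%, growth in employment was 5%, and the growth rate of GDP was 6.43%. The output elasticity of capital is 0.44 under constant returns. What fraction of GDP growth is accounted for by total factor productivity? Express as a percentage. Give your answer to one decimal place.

Total factor productivity accounted for 11.2% of growth.

Labor's share = 1 − 0.44 = 0.56.
Capital: 0.44 × 6.61 = 2.9084 pp.
Employment: 0.56 × 5 = 2.8 pp.
TFP growth = 6.43 − 5.7084 = 0.7216%.
TFP share of growth = 0.7216 / 6.43 × 100 = 11.222%.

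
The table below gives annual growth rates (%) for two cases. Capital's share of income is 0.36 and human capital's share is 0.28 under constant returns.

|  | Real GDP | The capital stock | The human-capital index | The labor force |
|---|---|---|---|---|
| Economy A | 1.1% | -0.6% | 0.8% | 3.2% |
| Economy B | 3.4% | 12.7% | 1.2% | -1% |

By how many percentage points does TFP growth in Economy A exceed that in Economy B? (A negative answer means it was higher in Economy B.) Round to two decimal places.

Labor's share = 1 − 0.36 − 0.28 = 0.36.
Economy A: TFP = 1.1 + 0.216 − 0.224 − 1.152 = -0.06%.
Economy B: TFP = 3.4 − 4.572 − 0.336 + 0.36 = -1.148%.
Difference = -0.06 − (-1.148) = 1.088 pp.

1.09 percentage points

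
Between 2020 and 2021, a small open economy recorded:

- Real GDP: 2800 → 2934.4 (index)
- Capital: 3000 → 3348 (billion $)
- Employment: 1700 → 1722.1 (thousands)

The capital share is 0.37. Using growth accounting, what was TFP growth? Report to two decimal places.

Real GDP growth = (2934.4 − 2800) / 2800 = 4.8%.
Capital growth = (3348 − 3000) / 3000 = 11.6%.
Employment growth = (1722.1 − 1700) / 1700 = 1.3%.
Labor's share = 1 − 0.37 = 0.63.
Capital: 0.37 × 11.6 = 4.292 pp.
Employment: 0.63 × 1.3 = 0.819 pp.
TFP growth = 4.8 − 5.111 = -0.311%.

-0.31%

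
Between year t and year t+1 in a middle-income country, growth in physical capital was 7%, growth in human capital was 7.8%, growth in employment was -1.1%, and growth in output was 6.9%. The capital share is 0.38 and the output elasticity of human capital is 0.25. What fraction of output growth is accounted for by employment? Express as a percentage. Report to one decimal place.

Employment accounted for -5.9% of growth.

Labor's share = 1 − 0.38 − 0.25 = 0.37.
Employment contributed 0.37 × (-1.1) = -0.407 pp.
Share of growth = -0.407 / 6.9 × 100 = -5.899%.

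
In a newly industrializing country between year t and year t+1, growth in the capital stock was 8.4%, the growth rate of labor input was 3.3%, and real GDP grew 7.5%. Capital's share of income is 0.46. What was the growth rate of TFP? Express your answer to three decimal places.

Labor's share = 1 − 0.46 = 0.54.
The capital stock: 0.46 × 8.4 = 3.864 pp.
Labor input: 0.54 × 3.3 = 1.782 pp.
TFP growth = 7.5 − 5.646 = 1.854%.

TFP grew 1.854%.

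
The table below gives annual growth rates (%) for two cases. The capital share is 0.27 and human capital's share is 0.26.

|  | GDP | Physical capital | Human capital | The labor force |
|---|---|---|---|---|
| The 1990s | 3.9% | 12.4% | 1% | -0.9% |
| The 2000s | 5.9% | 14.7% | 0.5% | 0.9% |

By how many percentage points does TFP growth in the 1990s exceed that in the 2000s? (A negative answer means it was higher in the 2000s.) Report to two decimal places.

Labor's share = 1 − 0.27 − 0.26 = 0.47.
The 1990s: TFP = 3.9 − 3.348 − 0.26 + 0.423 = 0.715%.
The 2000s: TFP = 5.9 − 3.969 − 0.13 − 0.423 = 1.378%.
Difference = 0.715 − (1.378) = -0.663 pp.

-0.66 percentage points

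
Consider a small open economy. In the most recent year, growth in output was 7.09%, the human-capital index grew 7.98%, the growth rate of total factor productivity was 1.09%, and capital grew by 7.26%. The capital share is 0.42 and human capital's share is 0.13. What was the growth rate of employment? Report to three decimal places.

Labor's share = 1 − 0.42 − 0.13 = 0.45.
gY = gA + 0.42×7.26 + 0.13×7.98 + 0.45×g.
0.45×g = 7.09 − 1.09 − 4.0866 = 1.9134.
g = 1.9134 / 0.45 = 4.252%.

4.252%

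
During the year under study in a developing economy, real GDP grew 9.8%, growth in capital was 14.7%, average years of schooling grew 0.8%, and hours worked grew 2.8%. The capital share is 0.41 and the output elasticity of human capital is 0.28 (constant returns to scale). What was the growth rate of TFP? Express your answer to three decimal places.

Labor's share = 1 − 0.41 − 0.28 = 0.31.
Capital: 0.41 × 14.7 = 6.027 pp.
Average years of schooling: 0.28 × 0.8 = 0.224 pp.
Hours worked: 0.31 × 2.8 = 0.868 pp.
TFP growth = 9.8 − 7.119 = 2.681%.

TFP growth was 2.681%.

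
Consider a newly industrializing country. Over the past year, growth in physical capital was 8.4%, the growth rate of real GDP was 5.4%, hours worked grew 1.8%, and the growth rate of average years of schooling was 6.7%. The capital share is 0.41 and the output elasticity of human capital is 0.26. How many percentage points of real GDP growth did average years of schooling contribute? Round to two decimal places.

Contribution = share × growth = 0.26 × 6.7 = 1.742 pp.

1.74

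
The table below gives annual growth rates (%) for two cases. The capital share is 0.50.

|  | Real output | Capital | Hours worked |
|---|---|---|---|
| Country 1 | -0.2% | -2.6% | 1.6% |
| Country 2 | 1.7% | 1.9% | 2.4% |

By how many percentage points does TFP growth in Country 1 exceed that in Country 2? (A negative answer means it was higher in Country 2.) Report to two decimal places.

0.75 percentage points

Labor's share = 1 − 0.5 = 0.5.
Country 1: TFP = -0.2 + 1.3 − 0.8 = 0.3%.
Country 2: TFP = 1.7 − 0.95 − 1.2 = -0.45%.
Difference = 0.3 − (-0.45) = 0.75 pp.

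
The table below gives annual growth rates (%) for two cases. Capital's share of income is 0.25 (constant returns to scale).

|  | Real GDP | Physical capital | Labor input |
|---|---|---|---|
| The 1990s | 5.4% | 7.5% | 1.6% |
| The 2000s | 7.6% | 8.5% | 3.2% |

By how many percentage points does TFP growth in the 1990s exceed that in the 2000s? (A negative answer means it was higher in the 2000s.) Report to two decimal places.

Labor's share = 1 − 0.25 = 0.75.
The 1990s: TFP = 5.4 − 1.875 − 1.2 = 2.325%.
The 2000s: TFP = 7.6 − 2.125 − 2.4 = 3.075%.
Difference = 2.325 − (3.075) = -0.75 pp.

-0.75 percentage points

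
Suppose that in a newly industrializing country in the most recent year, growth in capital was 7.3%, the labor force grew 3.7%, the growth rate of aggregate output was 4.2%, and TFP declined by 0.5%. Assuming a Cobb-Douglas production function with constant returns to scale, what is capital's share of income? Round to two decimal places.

Capital's share of income is 0.28.

gY = gA + α·gK + (1−α)·gL, so gY − gA − gL = α(gK − gL).
4.2 + 0.5 − 3.7 = α × (7.3 − 3.7).
1 = 3.6 α, so α = 0.2778.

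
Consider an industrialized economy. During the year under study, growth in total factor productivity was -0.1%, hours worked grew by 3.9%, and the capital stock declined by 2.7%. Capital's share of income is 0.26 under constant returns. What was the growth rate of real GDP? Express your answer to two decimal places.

Labor's share = 1 − 0.26 = 0.74.
The capital stock: 0.26 × (-2.7) = -0.702 pp.
Hours worked: 0.74 × 3.9 = 2.886 pp.
Output growth = -0.1 + 2.184 = 2.084%.

Real GDP grew 2.08%.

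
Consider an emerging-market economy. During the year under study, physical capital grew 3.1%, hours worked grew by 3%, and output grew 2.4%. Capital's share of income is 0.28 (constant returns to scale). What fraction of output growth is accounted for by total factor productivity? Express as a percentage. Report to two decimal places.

Labor's share = 1 − 0.28 = 0.72.
Physical capital: 0.28 × 3.1 = 0.868 pp.
Hours worked: 0.72 × 3 = 2.16 pp.
TFP growth = 2.4 − 3.028 = -0.628%.
TFP share of growth = -0.628 / 2.4 × 100 = -26.1667%.

Total factor productivity accounted for -26.17% of growth.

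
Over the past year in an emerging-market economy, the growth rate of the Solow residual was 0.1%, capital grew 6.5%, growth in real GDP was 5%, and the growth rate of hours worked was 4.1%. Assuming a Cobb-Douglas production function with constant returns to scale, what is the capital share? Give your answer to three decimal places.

gY = gA + α·gK + (1−α)·gL, so gY − gA − gL = α(gK − gL).
5 − 0.1 − 4.1 = α × (6.5 − 4.1).
0.8 = 2.4 α, so α = 0.33333.

0.333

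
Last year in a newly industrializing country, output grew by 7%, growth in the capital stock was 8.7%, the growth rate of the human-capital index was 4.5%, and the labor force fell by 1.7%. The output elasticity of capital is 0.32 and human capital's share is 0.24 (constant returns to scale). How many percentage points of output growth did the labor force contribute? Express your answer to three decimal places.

Labor's share = 1 − 0.32 − 0.24 = 0.44.
Contribution = share × growth = 0.44 × (-1.7) = -0.748 pp.

-0.748 pp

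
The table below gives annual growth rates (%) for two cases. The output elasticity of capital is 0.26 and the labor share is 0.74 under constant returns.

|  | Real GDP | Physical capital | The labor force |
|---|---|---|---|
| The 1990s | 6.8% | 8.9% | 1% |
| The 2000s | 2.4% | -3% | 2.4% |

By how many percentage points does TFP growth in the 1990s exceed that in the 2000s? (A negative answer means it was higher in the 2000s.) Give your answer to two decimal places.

Labor's share = 1 − 0.26 = 0.74.
The 1990s: TFP = 6.8 − 2.314 − 0.74 = 3.746%.
The 2000s: TFP = 2.4 + 0.78 − 1.776 = 1.404%.
Difference = 3.746 − (1.404) = 2.342 pp.

2.34 percentage points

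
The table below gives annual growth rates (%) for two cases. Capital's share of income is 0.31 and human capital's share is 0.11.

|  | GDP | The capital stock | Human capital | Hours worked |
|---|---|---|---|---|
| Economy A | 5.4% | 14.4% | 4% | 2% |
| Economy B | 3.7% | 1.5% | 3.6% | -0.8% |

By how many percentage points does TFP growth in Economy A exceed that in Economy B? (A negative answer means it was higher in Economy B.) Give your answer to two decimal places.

-3.97 percentage points

Labor's share = 1 − 0.31 − 0.11 = 0.58.
Economy A: TFP = 5.4 − 4.464 − 0.44 − 1.16 = -0.664%.
Economy B: TFP = 3.7 − 0.465 − 0.396 + 0.464 = 3.303%.
Difference = -0.664 − (3.303) = -3.967 pp.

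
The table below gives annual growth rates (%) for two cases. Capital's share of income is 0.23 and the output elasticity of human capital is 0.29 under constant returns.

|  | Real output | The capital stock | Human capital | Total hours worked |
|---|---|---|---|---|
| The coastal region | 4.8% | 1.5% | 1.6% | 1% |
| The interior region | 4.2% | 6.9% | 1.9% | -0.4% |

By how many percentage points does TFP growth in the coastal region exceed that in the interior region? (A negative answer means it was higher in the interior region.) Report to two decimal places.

Labor's share = 1 − 0.23 − 0.29 = 0.48.
The coastal region: TFP = 4.8 − 0.345 − 0.464 − 0.48 = 3.511%.
The interior region: TFP = 4.2 − 1.587 − 0.551 + 0.192 = 2.254%.
Difference = 3.511 − (2.254) = 1.257 pp.

1.26 percentage points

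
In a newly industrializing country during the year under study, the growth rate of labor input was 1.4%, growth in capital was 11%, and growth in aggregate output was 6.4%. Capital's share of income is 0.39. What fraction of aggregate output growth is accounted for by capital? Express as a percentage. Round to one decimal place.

Capital accounted for 67.0% of growth.

Capital contributed 0.39 × 11 = 4.29 pp.
Share of growth = 4.29 / 6.4 × 100 = 67.031%.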